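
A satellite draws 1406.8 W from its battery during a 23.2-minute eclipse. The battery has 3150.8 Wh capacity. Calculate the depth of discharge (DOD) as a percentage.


E_used = P * t / 60 = 1406.8 * 23.2 / 60 = 543.9627 Wh
DOD = E_used / E_total * 100 = 543.9627 / 3150.8 * 100
DOD = 17.2643 %

17.2643 %


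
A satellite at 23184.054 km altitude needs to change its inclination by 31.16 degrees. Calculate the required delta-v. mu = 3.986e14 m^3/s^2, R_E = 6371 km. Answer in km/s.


r = 29555.0540 km = 2.9555054e+07 m
V = sqrt(mu/r) = 3672.4236 m/s
di = 31.16 deg = 0.5438446 rad
dV = 2*V*sin(di/2) = 2*3672.4236*sin(0.2719223)
dV = 1972.7055 m/s = 1.9727 km/s

1.9727 km/s


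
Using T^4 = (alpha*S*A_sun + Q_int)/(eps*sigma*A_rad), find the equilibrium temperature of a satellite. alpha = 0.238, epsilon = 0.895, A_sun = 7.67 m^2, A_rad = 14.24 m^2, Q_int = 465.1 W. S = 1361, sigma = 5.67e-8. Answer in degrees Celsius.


Numerator = alpha*S*A_sun + Q_int = 0.238*1361*7.67 + 465.1 = 2949.5511 W
Denominator = eps*sigma*A_rad = 0.895*5.67e-8*14.24 = 7.2263016e-07 W/K^4
T^4 = 4.0816883e+09 K^4
T = 252.7609 K = -20.3891 C

-20.3891 degrees Celsius


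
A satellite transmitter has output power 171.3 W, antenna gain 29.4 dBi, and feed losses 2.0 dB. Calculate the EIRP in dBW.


Pt = 171.3 W = 22.3376 dBW
EIRP = Pt_dBW + Gt - losses = 22.3376 + 29.4 - 2.0 = 49.7376 dBW

49.7376 dBW


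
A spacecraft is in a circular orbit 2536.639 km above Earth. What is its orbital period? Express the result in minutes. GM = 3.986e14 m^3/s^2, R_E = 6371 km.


r = 8907.6390 km = 8.907639e+06 m
T = 2*pi*sqrt(r^3/mu) = 2*pi*sqrt(7.0678581e+20 / 3.986e14)
T = 8366.7180 s = 139.4453 min

139.4453 minutes


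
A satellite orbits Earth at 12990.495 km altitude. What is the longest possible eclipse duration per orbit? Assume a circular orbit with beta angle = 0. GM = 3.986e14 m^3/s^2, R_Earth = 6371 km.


r = 19361.4950 km
T = 446.8567 min
Eclipse fraction = arcsin(R_E/r)/pi = arcsin(6371.0000/19361.4950)/pi
= arcsin(0.3290552)/pi = 0.1067302
Eclipse duration = 0.1067302 * 446.8567 = 47.6931 min

47.6931 minutes


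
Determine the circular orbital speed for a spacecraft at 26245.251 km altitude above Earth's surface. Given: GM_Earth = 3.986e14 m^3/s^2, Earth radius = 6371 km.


r = R_E + alt = 6371.0 + 26245.251 = 32616.2510 km = 3.2616251e+07 m
v = sqrt(mu/r) = sqrt(3.986e14 / 3.2616251e+07) = 3495.8406 m/s = 3.4958 km/s

3.4958 km/s


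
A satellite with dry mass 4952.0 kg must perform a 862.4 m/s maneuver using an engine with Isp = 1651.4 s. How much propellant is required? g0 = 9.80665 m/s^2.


ve = Isp * g0 = 1651.4 * 9.80665 = 16194.701810 m/s
mass ratio = exp(dv/ve) = exp(862.4/16194.701810) = 1.05469538
m_prop = m_dry * (mr - 1) = 4952.0 * (1.05469538 - 1)
m_prop = 270.8515 kg

270.8515 kg


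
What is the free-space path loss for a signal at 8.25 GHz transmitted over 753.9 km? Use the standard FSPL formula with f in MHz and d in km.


f = 8.25 GHz = 8250.0000 MHz
d = 753.9 km
FSPL = 32.44 + 20*log10(8250.0000) + 20*log10(753.9)
FSPL = 32.44 + 78.3291 + 57.5463
FSPL = 168.3154 dB

168.3154 dB


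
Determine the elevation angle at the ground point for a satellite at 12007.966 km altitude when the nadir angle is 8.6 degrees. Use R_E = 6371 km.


r = R_E + alt = 18378.9660 km
Law of sines in the satellite / Earth-center / ground-point triangle:
  sin(nadir)/R_E = sin(90 + el)/r  =>  cos(el) = (r/R_E)*sin(nadir)
cos(el) = (18378.9660 / 6371.0000) * sin(8.6 deg) = 0.4313773
el = arccos(0.4313773) = 64.4450 deg
(Earth-central angle = 90 - nadir - el = 16.9550 deg)

64.4450 degrees


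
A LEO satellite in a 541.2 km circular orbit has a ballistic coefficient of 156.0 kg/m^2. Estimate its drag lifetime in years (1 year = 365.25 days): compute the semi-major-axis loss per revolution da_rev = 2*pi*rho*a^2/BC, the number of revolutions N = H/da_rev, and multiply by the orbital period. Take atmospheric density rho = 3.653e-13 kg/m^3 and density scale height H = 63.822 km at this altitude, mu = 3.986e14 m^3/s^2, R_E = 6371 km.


a = R_E + alt = 6912.2000 km = 6.9122e+06 m
da_rev = 2*pi*rho*a^2/BC = 2*pi*3.653e-13*(6.9122e+06)^2/156.0 = 0.702971201 m per revolution
N = H/da_rev = 63822.0000 m / 0.702971201 m = 90788.9255 revolutions
P = 2*pi*sqrt(a^3/mu) = 5719.2050 s
lifetime = N*P = 90788.9255 * 5719.2050 = 5.1924048e+08 s = 6009.7278 days
years = 6009.7278 / 365.25 = 16.4537 years

16.4537 years


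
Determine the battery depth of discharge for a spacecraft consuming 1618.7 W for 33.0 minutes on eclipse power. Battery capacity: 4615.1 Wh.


E_used = P * t / 60 = 1618.7 * 33.0 / 60 = 890.2850 Wh
DOD = E_used / E_total * 100 = 890.2850 / 4615.1 * 100
DOD = 19.2907 %

19.2907 %


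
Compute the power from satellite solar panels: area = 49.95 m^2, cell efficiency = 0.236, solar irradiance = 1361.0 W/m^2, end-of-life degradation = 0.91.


P = area * eta * S * degradation
P = 49.95 * 0.236 * 1361.0 * 0.91
P = 14599.8036 W

14599.8036 W


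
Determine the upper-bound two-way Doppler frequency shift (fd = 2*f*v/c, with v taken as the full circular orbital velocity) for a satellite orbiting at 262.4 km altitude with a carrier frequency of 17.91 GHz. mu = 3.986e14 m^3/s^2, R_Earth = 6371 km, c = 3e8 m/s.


r = 6.6334e+06 m
v = sqrt(mu/r) = 7751.7642 m/s (worst-case radial velocity)
f = 17.91 GHz = 1.791e+10 Hz
fd = 2*f*v/c = 2*1.791e+10*7751.7642/3.0e+08
fd = 925560.6465 Hz

925560.6465 Hz


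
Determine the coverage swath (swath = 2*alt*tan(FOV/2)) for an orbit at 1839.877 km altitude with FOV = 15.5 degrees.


FOV = 15.5 deg = 0.270526 rad
swath = 2 * alt * tan(FOV/2) = 2 * 1839.877 * tan(0.135263)
swath = 2 * 1839.877 * 0.136094
swath = 500.7925 km

500.7925 km


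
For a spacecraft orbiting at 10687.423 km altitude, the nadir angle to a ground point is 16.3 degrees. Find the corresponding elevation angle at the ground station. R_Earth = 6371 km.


r = R_E + alt = 17058.4230 km
Law of sines in the satellite / Earth-center / ground-point triangle:
  sin(nadir)/R_E = sin(90 + el)/r  =>  cos(el) = (r/R_E)*sin(nadir)
cos(el) = (17058.4230 / 6371.0000) * sin(16.3 deg) = 0.7514882
el = arccos(0.7514882) = 41.2805 deg
(Earth-central angle = 90 - nadir - el = 32.4195 deg)

41.2805 degrees


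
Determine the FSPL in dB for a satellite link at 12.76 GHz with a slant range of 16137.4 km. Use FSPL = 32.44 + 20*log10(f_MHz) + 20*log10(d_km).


f = 12.76 GHz = 12760.0000 MHz
d = 16137.4 km
FSPL = 32.44 + 20*log10(12760.0000) + 20*log10(16137.4)
FSPL = 32.44 + 82.1170 + 84.1567
FSPL = 198.7137 dB

198.7137 dB


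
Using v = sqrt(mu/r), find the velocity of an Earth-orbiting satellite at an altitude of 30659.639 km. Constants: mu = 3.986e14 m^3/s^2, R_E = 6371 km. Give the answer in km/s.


r = R_E + alt = 6371.0 + 30659.639 = 37030.6390 km = 3.7030639e+07 m
v = sqrt(mu/r) = sqrt(3.986e14 / 3.7030639e+07) = 3280.8626 m/s = 3.2809 km/s

3.2809 km/s


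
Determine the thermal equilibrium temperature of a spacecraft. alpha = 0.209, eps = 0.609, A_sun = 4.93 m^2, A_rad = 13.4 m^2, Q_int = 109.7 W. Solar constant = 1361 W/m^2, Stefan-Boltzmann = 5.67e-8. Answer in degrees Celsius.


Numerator = alpha*S*A_sun + Q_int = 0.209*1361*4.93 + 109.7 = 1512.0336 W
Denominator = eps*sigma*A_rad = 0.609*5.67e-8*13.4 = 4.6270602e-07 W/K^4
T^4 = 3.2678061e+09 K^4
T = 239.0915 K = -34.0585 C

-34.0585 degrees Celsius


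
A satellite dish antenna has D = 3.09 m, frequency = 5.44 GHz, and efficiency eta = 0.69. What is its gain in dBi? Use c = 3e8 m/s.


lambda = c/f = 3e8 / 5.44e+09 = 0.05514706 m
G = eta*(pi*D/lambda)^2 = 0.69*(pi*3.09/0.05514706)^2
G = 21380.6589 (linear)
G = 10*log10(21380.6589) = 43.3002 dBi

43.3002 dBi


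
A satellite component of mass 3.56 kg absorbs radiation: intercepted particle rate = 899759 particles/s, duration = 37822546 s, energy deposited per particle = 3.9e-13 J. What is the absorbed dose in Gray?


Total energy deposited = rate * time * E_per
  = 899759 * 37822546 * 3.9e-13 = 13.2722 J
Dose = E_total / mass = 13.2722 / 3.56
Dose = 3.7281 Gy

3.7281 Gy


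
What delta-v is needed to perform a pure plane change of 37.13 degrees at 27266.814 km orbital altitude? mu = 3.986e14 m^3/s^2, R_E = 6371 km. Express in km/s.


r = 33637.8140 km = 3.3637814e+07 m
V = sqrt(mu/r) = 3442.3479 m/s
di = 37.13 deg = 0.6480408 rad
dV = 2*V*sin(di/2) = 2*3442.3479*sin(0.3240204)
dV = 2191.9515 m/s = 2.1920 km/s

2.1920 km/s


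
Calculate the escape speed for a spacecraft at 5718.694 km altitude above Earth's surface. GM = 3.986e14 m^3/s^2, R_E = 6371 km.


r = 6371.0 + 5718.694 = 12089.6940 km = 1.2089694e+07 m
v_esc = sqrt(2*mu/r) = sqrt(2*3.986e14 / 1.2089694e+07)
v_esc = 8120.3732 m/s = 8.1204 km/s

8.1204 km/s


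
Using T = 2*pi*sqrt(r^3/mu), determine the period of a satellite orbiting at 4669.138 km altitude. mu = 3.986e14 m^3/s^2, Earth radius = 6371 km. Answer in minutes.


r = 11040.1380 km = 1.1040138e+07 m
T = 2*pi*sqrt(r^3/mu) = 2*pi*sqrt(1.3456233e+21 / 3.986e14)
T = 11544.4427 s = 192.4074 min

192.4074 minutes


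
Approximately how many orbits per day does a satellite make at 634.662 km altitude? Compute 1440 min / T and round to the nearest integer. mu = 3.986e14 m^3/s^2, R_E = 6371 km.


r = 7.005662e+06 m
T = 2*pi*sqrt(r^3/mu) = 5835.5930 s = 97.2599 min
revs/day = 1440 / 97.2599 = 14.8057
Rounded: 15 revolutions per day

15 revolutions per day


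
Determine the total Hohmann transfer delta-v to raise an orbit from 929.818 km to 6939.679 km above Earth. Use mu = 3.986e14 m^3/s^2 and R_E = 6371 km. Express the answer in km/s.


r1 = 7300.8180 km = 7.300818e+06 m
r2 = 13310.6790 km = 1.3310679e+07 m
dv1 = sqrt(mu/r1)*(sqrt(2*r2/(r1+r2)) - 1) = 1008.4160 m/s
dv2 = sqrt(mu/r2)*(1 - sqrt(2*r1/(r1+r2))) = 866.3826 m/s
total dv = |dv1| + |dv2| = 1008.4160 + 866.3826 = 1874.7986 m/s = 1.8748 km/s

1.8748 km/s


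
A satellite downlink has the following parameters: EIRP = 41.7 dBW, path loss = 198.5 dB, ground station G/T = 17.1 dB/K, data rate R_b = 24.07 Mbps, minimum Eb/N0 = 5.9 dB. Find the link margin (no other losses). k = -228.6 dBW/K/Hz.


C/N0 = EIRP - FSPL + G/T - k = 41.7 - 198.5 + 17.1 - (-228.6)
C/N0 = 88.9000 dB-Hz
R_b = 24.07 Mbps = 2.407e+07 bps -> 10*log10(R_b) = 73.8148 dB-Hz
Eb/N0 = C/N0 - 10*log10(R_b) = 88.9000 - 73.8148 = 15.0852 dB
Margin = Eb/N0 - Eb/N0_req = 15.0852 - 5.9 = 9.1852 dB (link closes)

9.1852 dB


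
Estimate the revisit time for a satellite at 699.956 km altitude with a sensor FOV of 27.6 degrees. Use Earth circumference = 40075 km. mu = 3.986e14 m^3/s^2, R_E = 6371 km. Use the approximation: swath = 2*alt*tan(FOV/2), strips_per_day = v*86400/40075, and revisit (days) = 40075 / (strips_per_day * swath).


swath = 2*699.956*tan(0.2408554) = 343.8514 km
v = sqrt(mu/r) = 7508.0919 m/s = 7.5081 km/s
strips/day = v*86400/40075 = 7.5081*86400/40075 = 16.1871
coverage/day = strips * swath = 16.1871 * 343.8514 = 5565.9660 km
revisit = 40075 / 5565.9660 = 7.2000 days

7.2000 days


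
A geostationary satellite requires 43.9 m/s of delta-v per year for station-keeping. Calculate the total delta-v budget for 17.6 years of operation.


dV = rate * years = 43.9 * 17.6
dV = 772.6400 m/s

772.6400 m/s


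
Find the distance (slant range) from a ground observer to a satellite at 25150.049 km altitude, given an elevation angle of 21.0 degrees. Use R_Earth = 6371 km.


h = 25150.049 km, el = 21.0 deg
d = -R_E*sin(el) + sqrt((R_E*sin(el))^2 + 2*R_E*h + h^2)
d = -6371.0000*sin(0.3665191) + sqrt((6371.0000*0.3583679)^2 + 2*6371.0000*25150.049 + 25150.049^2)
d = 28671.6390 km

28671.6390 km


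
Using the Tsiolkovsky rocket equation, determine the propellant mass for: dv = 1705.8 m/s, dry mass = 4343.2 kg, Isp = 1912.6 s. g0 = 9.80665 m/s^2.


ve = Isp * g0 = 1912.6 * 9.80665 = 18756.198790 m/s
mass ratio = exp(dv/ve) = exp(1705.8/18756.198790) = 1.09520979
m_prop = m_dry * (mr - 1) = 4343.2 * (1.09520979 - 1)
m_prop = 413.5152 kg

413.5152 kg


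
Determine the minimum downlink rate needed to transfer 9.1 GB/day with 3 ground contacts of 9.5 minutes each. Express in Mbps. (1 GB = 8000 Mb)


total contact time = 3 * 9.5 * 60 = 1710.0000 s
data = 9.1 GB = 72800.0000 Mb
rate = 72800.0000 / 1710.0000 = 42.5731 Mbps

42.5731 Mbps


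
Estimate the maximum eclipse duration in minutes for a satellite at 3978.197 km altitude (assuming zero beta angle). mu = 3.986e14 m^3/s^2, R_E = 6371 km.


r = 10349.1970 km
T = 174.6304 min
Eclipse fraction = arcsin(R_E/r)/pi = arcsin(6371.0000/10349.1970)/pi
= arcsin(0.6156033)/pi = 0.2110876
Eclipse duration = 0.2110876 * 174.6304 = 36.8623 min

36.8623 minutes


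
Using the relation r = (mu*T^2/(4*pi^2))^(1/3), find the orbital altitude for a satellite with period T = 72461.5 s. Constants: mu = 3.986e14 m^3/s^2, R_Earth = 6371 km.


T = 72461.5 s
r = (mu*T^2/(4*pi^2))^(1/3) = (3.986e14 * 72461.5^2 / (4*pi^2))^(1/3)
r = 3.7566211e+07 m = 37566.2115 km
alt = r - R_E = 37566.2115 - 6371 = 31195.2115 km

31195.2115 km


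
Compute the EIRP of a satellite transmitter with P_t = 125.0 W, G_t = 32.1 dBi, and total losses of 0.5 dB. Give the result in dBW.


Pt = 125.0 W = 20.9691 dBW
EIRP = Pt_dBW + Gt - losses = 20.9691 + 32.1 - 0.5 = 52.5691 dBW

52.5691 dBW


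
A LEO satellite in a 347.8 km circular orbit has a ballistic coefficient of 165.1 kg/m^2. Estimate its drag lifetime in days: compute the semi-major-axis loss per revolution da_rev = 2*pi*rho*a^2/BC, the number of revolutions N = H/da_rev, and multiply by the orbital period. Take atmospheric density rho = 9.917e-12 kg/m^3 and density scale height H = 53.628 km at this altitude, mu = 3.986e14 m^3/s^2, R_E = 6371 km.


a = R_E + alt = 6718.8000 km = 6.7188e+06 m
da_rev = 2*pi*rho*a^2/BC = 2*pi*9.917e-12*(6.7188e+06)^2/165.1 = 17.037134 m per revolution
N = H/da_rev = 53628.0000 m / 17.037134 m = 3147.7125 revolutions
P = 2*pi*sqrt(a^3/mu) = 5480.8610 s
lifetime = N*P = 3147.7125 * 5480.8610 = 1.7252175e+07 s = 199.6780 days

199.6780 days


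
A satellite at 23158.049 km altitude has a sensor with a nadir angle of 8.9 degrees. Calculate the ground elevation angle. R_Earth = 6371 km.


r = R_E + alt = 29529.0490 km
Law of sines in the satellite / Earth-center / ground-point triangle:
  sin(nadir)/R_E = sin(90 + el)/r  =>  cos(el) = (r/R_E)*sin(nadir)
cos(el) = (29529.0490 / 6371.0000) * sin(8.9 deg) = 0.7170696
el = arccos(0.7170696) = 44.1869 deg
(Earth-central angle = 90 - nadir - el = 36.9131 deg)

44.1869 degrees


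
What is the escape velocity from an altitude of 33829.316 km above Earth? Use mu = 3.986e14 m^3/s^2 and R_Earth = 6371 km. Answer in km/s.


r = 6371.0 + 33829.316 = 40200.3160 km = 4.0200316e+07 m
v_esc = sqrt(2*mu/r) = sqrt(2*3.986e14 / 4.0200316e+07)
v_esc = 4453.1663 m/s = 4.4532 km/s

4.4532 km/s


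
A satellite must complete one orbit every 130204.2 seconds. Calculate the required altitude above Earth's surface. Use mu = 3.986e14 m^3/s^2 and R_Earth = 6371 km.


T = 130204.2 s
r = (mu*T^2/(4*pi^2))^(1/3) = (3.986e14 * 130204.2^2 / (4*pi^2))^(1/3)
r = 5.5523374e+07 m = 55523.3739 km
alt = r - R_E = 55523.3739 - 6371 = 49152.3739 km

49152.3739 km


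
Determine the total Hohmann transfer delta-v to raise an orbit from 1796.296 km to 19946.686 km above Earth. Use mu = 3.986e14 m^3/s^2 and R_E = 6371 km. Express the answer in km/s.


r1 = 8167.2960 km = 8.167296e+06 m
r2 = 26317.6860 km = 2.6317686e+07 m
dv1 = sqrt(mu/r1)*(sqrt(2*r2/(r1+r2)) - 1) = 1644.8308 m/s
dv2 = sqrt(mu/r2)*(1 - sqrt(2*r1/(r1+r2))) = 1213.2963 m/s
total dv = |dv1| + |dv2| = 1644.8308 + 1213.2963 = 2858.1271 m/s = 2.8581 km/s

2.8581 km/s


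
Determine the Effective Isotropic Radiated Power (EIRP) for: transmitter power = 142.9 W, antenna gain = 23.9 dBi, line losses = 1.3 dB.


Pt = 142.9 W = 21.5503 dBW
EIRP = Pt_dBW + Gt - losses = 21.5503 + 23.9 - 1.3 = 44.1503 dBW

44.1503 dBW


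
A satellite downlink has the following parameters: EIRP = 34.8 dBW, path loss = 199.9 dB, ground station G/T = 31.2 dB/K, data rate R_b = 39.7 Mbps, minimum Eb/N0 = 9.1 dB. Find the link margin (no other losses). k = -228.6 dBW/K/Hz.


C/N0 = EIRP - FSPL + G/T - k = 34.8 - 199.9 + 31.2 - (-228.6)
C/N0 = 94.7000 dB-Hz
R_b = 39.7 Mbps = 3.97e+07 bps -> 10*log10(R_b) = 75.9879 dB-Hz
Eb/N0 = C/N0 - 10*log10(R_b) = 94.7000 - 75.9879 = 18.7121 dB
Margin = Eb/N0 - Eb/N0_req = 18.7121 - 9.1 = 9.6121 dB (link closes)

9.6121 dB


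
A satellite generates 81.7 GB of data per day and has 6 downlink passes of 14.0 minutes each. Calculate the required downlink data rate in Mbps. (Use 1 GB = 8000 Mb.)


total contact time = 6 * 14.0 * 60 = 5040.0000 s
data = 81.7 GB = 653600.0000 Mb
rate = 653600.0000 / 5040.0000 = 129.6825 Mbps

129.6825 Mbps


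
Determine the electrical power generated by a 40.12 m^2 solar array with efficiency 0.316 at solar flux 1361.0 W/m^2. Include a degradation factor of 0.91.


P = area * eta * S * degradation
P = 40.12 * 0.316 * 1361.0 * 0.91
P = 15701.7307 W

15701.7307 W


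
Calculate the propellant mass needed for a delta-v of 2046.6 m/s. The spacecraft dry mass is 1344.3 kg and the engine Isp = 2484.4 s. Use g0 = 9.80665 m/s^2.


ve = Isp * g0 = 2484.4 * 9.80665 = 24363.641260 m/s
mass ratio = exp(dv/ve) = exp(2046.6/24363.641260) = 1.08763131
m_prop = m_dry * (mr - 1) = 1344.3 * (1.08763131 - 1)
m_prop = 117.8028 kg

117.8028 kg


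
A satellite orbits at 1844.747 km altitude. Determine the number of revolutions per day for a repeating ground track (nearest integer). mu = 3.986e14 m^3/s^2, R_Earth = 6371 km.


r = 8.215747e+06 m
T = 2*pi*sqrt(r^3/mu) = 7411.0852 s = 123.5181 min
revs/day = 1440 / 123.5181 = 11.6582
Rounded: 12 revolutions per day

12 revolutions per day


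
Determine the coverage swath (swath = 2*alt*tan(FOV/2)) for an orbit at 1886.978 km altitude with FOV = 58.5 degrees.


FOV = 58.5 deg = 1.0210 rad
swath = 2 * alt * tan(FOV/2) = 2 * 1886.978 * tan(0.5105088)
swath = 2 * 1886.978 * 0.5600269
swath = 2113.5169 km

2113.5169 km


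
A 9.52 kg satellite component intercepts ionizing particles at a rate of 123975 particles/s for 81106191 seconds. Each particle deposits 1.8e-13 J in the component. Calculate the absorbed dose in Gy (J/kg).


Total energy deposited = rate * time * E_per
  = 123975 * 81106191 * 1.8e-13 = 1.8099 J
Dose = E_total / mass = 1.8099 / 9.52
Dose = 0.1901182 Gy

0.1901 Gy


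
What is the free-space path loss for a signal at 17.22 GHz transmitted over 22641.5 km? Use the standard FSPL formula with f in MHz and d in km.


f = 17.22 GHz = 17220.0000 MHz
d = 22641.5 km
FSPL = 32.44 + 20*log10(17220.0000) + 20*log10(22641.5)
FSPL = 32.44 + 84.7207 + 87.0981
FSPL = 204.2588 dB

204.2588 dB


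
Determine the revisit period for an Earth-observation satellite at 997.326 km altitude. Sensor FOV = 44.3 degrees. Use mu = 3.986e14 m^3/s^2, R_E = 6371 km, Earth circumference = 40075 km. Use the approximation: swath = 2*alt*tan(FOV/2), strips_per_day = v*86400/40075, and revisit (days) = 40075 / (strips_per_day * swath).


swath = 2*997.326*tan(0.3865904) = 811.9726 km
v = sqrt(mu/r) = 7355.0263 m/s = 7.3550 km/s
strips/day = v*86400/40075 = 7.3550*86400/40075 = 15.8571
coverage/day = strips * swath = 15.8571 * 811.9726 = 12875.5504 km
revisit = 40075 / 12875.5504 = 3.1125 days

3.1125 days


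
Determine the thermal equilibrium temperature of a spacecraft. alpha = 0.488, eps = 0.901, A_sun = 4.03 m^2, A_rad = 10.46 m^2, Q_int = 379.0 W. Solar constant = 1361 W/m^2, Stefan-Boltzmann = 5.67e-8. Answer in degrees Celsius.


Numerator = alpha*S*A_sun + Q_int = 0.488*1361*4.03 + 379.0 = 3055.5970 W
Denominator = eps*sigma*A_rad = 0.901*5.67e-8*10.46 = 5.3436688e-07 W/K^4
T^4 = 5.7181632e+09 K^4
T = 274.9882 K = 1.8382 C

1.8382 degrees Celsius


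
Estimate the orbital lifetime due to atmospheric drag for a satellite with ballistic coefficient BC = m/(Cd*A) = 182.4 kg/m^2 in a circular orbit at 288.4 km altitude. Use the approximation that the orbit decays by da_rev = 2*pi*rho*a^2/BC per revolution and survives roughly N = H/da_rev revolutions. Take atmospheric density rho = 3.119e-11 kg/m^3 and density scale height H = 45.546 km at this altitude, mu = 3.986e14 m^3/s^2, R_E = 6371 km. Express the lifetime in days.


a = R_E + alt = 6659.4000 km = 6.6594e+06 m
da_rev = 2*pi*rho*a^2/BC = 2*pi*3.119e-11*(6.6594e+06)^2/182.4 = 47.647554 m per revolution
N = H/da_rev = 45546.0000 m / 47.647554 m = 955.8938 revolutions
P = 2*pi*sqrt(a^3/mu) = 5408.3386 s
lifetime = N*P = 955.8938 * 5408.3386 = 5.1697972e+06 s = 59.8356 days

59.8356 days


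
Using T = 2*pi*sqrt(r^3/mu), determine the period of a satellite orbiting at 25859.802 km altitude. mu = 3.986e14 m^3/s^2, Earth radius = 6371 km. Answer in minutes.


r = 32230.8020 km = 3.2230802e+07 m
T = 2*pi*sqrt(r^3/mu) = 2*pi*sqrt(3.348215e+22 / 3.986e14)
T = 57586.1295 s = 959.7688 min

959.7688 minutes


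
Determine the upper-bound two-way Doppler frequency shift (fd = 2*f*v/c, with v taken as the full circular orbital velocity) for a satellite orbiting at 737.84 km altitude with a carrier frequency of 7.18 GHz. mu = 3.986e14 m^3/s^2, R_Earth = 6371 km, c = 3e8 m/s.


r = 7.10884e+06 m
v = sqrt(mu/r) = 7488.0593 m/s (worst-case radial velocity)
f = 7.18 GHz = 7.18e+09 Hz
fd = 2*f*v/c = 2*7.18e+09*7488.0593/3.0e+08
fd = 358428.4404 Hz

358428.4404 Hz


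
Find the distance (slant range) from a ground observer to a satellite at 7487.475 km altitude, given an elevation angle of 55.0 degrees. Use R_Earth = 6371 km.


h = 7487.475 km, el = 55.0 deg
d = -R_E*sin(el) + sqrt((R_E*sin(el))^2 + 2*R_E*h + h^2)
d = -6371.0000*sin(0.9599311) + sqrt((6371.0000*0.819152)^2 + 2*6371.0000*7487.475 + 7487.475^2)
d = 8149.1944 km

8149.1944 km


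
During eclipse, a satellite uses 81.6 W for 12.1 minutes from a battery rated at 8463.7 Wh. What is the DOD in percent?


E_used = P * t / 60 = 81.6 * 12.1 / 60 = 16.4560 Wh
DOD = E_used / E_total * 100 = 16.4560 / 8463.7 * 100
DOD = 0.1944303 %

0.1944 %


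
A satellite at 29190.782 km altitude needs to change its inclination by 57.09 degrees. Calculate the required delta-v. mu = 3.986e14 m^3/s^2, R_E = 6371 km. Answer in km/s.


r = 35561.7820 km = 3.5561782e+07 m
V = sqrt(mu/r) = 3347.9340 m/s
di = 57.09 deg = 0.9964085 rad
dV = 2*V*sin(di/2) = 2*3347.9340*sin(0.4982042)
dV = 3199.6127 m/s = 3.1996 km/s

3.1996 km/s


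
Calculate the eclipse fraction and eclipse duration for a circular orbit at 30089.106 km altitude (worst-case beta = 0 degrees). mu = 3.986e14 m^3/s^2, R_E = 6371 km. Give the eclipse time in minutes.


r = 36460.1060 km
T = 1154.7470 min
Eclipse fraction = arcsin(R_E/r)/pi = arcsin(6371.0000/36460.1060)/pi
= arcsin(0.1747389)/pi = 0.05590814
Eclipse duration = 0.05590814 * 1154.7470 = 64.5598 min

64.5598 minutes


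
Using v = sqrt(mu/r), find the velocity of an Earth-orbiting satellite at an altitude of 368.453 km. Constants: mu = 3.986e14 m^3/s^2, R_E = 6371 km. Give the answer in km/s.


r = R_E + alt = 6371.0 + 368.453 = 6739.4530 km = 6.739453e+06 m
v = sqrt(mu/r) = sqrt(3.986e14 / 6.739453e+06) = 7690.5309 m/s = 7.6905 km/s

7.6905 km/s


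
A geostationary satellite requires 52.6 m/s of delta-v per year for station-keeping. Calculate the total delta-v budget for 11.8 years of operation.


dV = rate * years = 52.6 * 11.8
dV = 620.6800 m/s

620.6800 m/s


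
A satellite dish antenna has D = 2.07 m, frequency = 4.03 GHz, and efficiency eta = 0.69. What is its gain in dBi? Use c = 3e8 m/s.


lambda = c/f = 3e8 / 4.03e+09 = 0.07444169 m
G = eta*(pi*D/lambda)^2 = 0.69*(pi*2.07/0.07444169)^2
G = 5265.7121 (linear)
G = 10*log10(5265.7121) = 37.2146 dBi

37.2146 dBi


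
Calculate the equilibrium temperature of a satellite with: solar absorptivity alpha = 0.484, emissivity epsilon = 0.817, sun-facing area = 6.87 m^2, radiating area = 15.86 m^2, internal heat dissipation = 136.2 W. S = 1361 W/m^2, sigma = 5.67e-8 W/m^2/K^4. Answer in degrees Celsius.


Numerator = alpha*S*A_sun + Q_int = 0.484*1361*6.87 + 136.2 = 4661.6339 W
Denominator = eps*sigma*A_rad = 0.817*5.67e-8*15.86 = 7.3469705e-07 W/K^4
T^4 = 6.3449742e+09 K^4
T = 282.2328 K = 9.0828 C

9.0828 degrees Celsius


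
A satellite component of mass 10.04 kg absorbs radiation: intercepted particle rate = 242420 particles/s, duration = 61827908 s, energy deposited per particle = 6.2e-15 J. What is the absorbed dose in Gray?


Total energy deposited = rate * time * E_per
  = 242420 * 61827908 * 6.2e-15 = 0.09292759 J
Dose = E_total / mass = 0.09292759 / 10.04
Dose = 0.009255736 Gy

0.0093 Gy


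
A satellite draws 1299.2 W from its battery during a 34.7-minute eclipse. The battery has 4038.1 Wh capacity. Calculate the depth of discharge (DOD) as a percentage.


E_used = P * t / 60 = 1299.2 * 34.7 / 60 = 751.3707 Wh
DOD = E_used / E_total * 100 = 751.3707 / 4038.1 * 100
DOD = 18.6070 %

18.6070 %


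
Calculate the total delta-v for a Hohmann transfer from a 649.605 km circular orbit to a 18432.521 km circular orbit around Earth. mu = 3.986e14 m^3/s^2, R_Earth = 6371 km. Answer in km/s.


r1 = 7020.6050 km = 7.020605e+06 m
r2 = 24803.5210 km = 2.4803521e+07 m
dv1 = sqrt(mu/r1)*(sqrt(2*r2/(r1+r2)) - 1) = 1872.5450 m/s
dv2 = sqrt(mu/r2)*(1 - sqrt(2*r1/(r1+r2))) = 1345.9933 m/s
total dv = |dv1| + |dv2| = 1872.5450 + 1345.9933 = 3218.5384 m/s = 3.2185 km/s

3.2185 km/s


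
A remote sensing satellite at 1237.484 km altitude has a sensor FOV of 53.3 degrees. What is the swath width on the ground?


FOV = 53.3 deg = 0.9302605 rad
swath = 2 * alt * tan(FOV/2) = 2 * 1237.484 * tan(0.4651302)
swath = 2 * 1237.484 * 0.5018547
swath = 1242.0743 km

1242.0743 km


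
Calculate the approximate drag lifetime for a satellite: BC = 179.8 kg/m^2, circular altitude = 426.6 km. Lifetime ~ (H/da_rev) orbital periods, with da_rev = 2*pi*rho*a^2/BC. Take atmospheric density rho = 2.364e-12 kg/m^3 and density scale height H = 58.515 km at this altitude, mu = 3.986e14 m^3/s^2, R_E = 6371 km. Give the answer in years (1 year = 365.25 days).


a = R_E + alt = 6797.6000 km = 6.7976e+06 m
da_rev = 2*pi*rho*a^2/BC = 2*pi*2.364e-12*(6.7976e+06)^2/179.8 = 3.817235 m per revolution
N = H/da_rev = 58515.0000 m / 3.817235 m = 15329.1596 revolutions
P = 2*pi*sqrt(a^3/mu) = 5577.5649 s
lifetime = N*P = 15329.1596 * 5577.5649 = 8.5499382e+07 s = 989.5762 days
years = 989.5762 / 365.25 = 2.7093 years

2.7093 years


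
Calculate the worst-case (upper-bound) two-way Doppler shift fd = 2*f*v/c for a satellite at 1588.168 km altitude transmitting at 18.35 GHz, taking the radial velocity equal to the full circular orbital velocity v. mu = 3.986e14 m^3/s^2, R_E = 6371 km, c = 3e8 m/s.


r = 7.959168e+06 m
v = sqrt(mu/r) = 7076.7656 m/s (worst-case radial velocity)
f = 18.35 GHz = 1.835e+10 Hz
fd = 2*f*v/c = 2*1.835e+10*7076.7656/3.0e+08
fd = 865724.3258 Hz

865724.3258 Hz


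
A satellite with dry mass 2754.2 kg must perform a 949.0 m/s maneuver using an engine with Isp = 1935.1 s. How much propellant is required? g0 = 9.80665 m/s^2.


ve = Isp * g0 = 1935.1 * 9.80665 = 18976.848415 m/s
mass ratio = exp(dv/ve) = exp(949.0/18976.848415) = 1.05127983
m_prop = m_dry * (mr - 1) = 2754.2 * (1.05127983 - 1)
m_prop = 141.2349 kg

141.2349 kg


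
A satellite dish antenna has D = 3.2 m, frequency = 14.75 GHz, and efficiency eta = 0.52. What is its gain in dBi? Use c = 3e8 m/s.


lambda = c/f = 3e8 / 1.475e+10 = 0.02033898 m
G = eta*(pi*D/lambda)^2 = 0.52*(pi*3.2/0.02033898)^2
G = 127041.1969 (linear)
G = 10*log10(127041.1969) = 51.0394 dBi

51.0394 dBi


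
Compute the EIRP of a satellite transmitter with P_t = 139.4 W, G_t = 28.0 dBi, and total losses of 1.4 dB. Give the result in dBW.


Pt = 139.4 W = 21.4426 dBW
EIRP = Pt_dBW + Gt - losses = 21.4426 + 28.0 - 1.4 = 48.0426 dBW

48.0426 dBW


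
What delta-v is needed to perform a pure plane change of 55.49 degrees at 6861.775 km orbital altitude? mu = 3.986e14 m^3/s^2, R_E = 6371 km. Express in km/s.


r = 13232.7750 km = 1.3232775e+07 m
V = sqrt(mu/r) = 5488.3675 m/s
di = 55.49 deg = 0.9684832 rad
dV = 2*V*sin(di/2) = 2*5488.3675*sin(0.4842416)
dV = 5110.0794 m/s = 5.1101 km/s

5.1101 km/s


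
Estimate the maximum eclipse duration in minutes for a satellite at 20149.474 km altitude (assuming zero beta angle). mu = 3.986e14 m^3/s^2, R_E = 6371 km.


r = 26520.4740 km
T = 716.3609 min
Eclipse fraction = arcsin(R_E/r)/pi = arcsin(6371.0000/26520.4740)/pi
= arcsin(0.2402295)/pi = 0.0772227
Eclipse duration = 0.0772227 * 716.3609 = 55.3193 min

55.3193 minutes


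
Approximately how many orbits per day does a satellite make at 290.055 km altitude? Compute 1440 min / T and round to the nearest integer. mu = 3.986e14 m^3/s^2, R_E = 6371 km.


r = 6.661055e+06 m
T = 2*pi*sqrt(r^3/mu) = 5410.3549 s = 90.1726 min
revs/day = 1440 / 90.1726 = 15.9694
Rounded: 16 revolutions per day

16 revolutions per day


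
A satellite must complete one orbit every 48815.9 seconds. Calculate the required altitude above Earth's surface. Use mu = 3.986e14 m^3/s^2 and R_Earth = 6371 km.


T = 48815.9 s
r = (mu*T^2/(4*pi^2))^(1/3) = (3.986e14 * 48815.9^2 / (4*pi^2))^(1/3)
r = 2.8869109e+07 m = 28869.1094 km
alt = r - R_E = 28869.1094 - 6371 = 22498.1094 km

22498.1094 km


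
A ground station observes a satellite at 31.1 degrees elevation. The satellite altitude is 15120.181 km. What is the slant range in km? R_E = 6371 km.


h = 15120.181 km, el = 31.1 deg
d = -R_E*sin(el) + sqrt((R_E*sin(el))^2 + 2*R_E*h + h^2)
d = -6371.0000*sin(0.5427974) + sqrt((6371.0000*0.5165333)^2 + 2*6371.0000*15120.181 + 15120.181^2)
d = 17496.4413 km

17496.4413 km


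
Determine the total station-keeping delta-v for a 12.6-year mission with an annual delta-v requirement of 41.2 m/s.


dV = rate * years = 41.2 * 12.6
dV = 519.1200 m/s

519.1200 m/s


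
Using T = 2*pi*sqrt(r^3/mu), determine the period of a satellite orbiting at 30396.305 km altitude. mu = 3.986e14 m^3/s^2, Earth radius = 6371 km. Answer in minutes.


r = 36767.3050 km = 3.6767305e+07 m
T = 2*pi*sqrt(r^3/mu) = 2*pi*sqrt(4.9703319e+22 / 3.986e14)
T = 70162.3162 s = 1169.3719 min

1169.3719 minutes


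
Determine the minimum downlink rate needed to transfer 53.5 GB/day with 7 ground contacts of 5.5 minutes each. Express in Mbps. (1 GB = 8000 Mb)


total contact time = 7 * 5.5 * 60 = 2310.0000 s
data = 53.5 GB = 428000.0000 Mb
rate = 428000.0000 / 2310.0000 = 185.2814 Mbps

185.2814 Mbps


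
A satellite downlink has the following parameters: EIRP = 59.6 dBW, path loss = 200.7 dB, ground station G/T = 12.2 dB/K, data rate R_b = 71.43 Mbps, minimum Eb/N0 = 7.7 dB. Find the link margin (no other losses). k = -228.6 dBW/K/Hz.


C/N0 = EIRP - FSPL + G/T - k = 59.6 - 200.7 + 12.2 - (-228.6)
C/N0 = 99.7000 dB-Hz
R_b = 71.43 Mbps = 7.143e+07 bps -> 10*log10(R_b) = 78.5388 dB-Hz
Eb/N0 = C/N0 - 10*log10(R_b) = 99.7000 - 78.5388 = 21.1612 dB
Margin = Eb/N0 - Eb/N0_req = 21.1612 - 7.7 = 13.4612 dB (link closes)

13.4612 dB


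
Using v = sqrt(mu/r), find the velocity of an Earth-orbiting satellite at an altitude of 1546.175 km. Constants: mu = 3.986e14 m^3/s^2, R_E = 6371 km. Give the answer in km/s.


r = R_E + alt = 6371.0 + 1546.175 = 7917.1750 km = 7.917175e+06 m
v = sqrt(mu/r) = sqrt(3.986e14 / 7.917175e+06) = 7095.5085 m/s = 7.0955 km/s

7.0955 km/s


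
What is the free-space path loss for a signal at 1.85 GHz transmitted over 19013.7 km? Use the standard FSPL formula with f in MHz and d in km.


f = 1.85 GHz = 1850.0000 MHz
d = 19013.7 km
FSPL = 32.44 + 20*log10(1850.0000) + 20*log10(19013.7)
FSPL = 32.44 + 65.3434 + 85.5813
FSPL = 183.3648 dB

183.3648 dB


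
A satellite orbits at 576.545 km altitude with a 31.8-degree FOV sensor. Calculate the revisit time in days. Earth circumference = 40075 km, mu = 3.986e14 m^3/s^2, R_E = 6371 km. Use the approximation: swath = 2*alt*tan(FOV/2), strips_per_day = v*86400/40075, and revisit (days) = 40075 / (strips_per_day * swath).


swath = 2*576.545*tan(0.2775074) = 328.4663 km
v = sqrt(mu/r) = 7574.4824 m/s = 7.5745 km/s
strips/day = v*86400/40075 = 7.5745*86400/40075 = 16.3303
coverage/day = strips * swath = 16.3303 * 328.4663 = 5363.9414 km
revisit = 40075 / 5363.9414 = 7.4712 days

7.4712 days


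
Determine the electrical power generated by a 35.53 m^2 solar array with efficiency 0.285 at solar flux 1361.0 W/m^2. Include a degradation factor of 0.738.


P = area * eta * S * degradation
P = 35.53 * 0.285 * 1361.0 * 0.738
P = 10170.7869 W

10170.7869 W


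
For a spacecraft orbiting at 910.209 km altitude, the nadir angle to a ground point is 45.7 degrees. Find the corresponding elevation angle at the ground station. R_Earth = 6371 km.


r = R_E + alt = 7281.2090 km
Law of sines in the satellite / Earth-center / ground-point triangle:
  sin(nadir)/R_E = sin(90 + el)/r  =>  cos(el) = (r/R_E)*sin(nadir)
cos(el) = (7281.2090 / 6371.0000) * sin(45.7 deg) = 0.817942
el = arccos(0.817942) = 35.1207 deg
(Earth-central angle = 90 - nadir - el = 9.1793 deg)

35.1207 degrees


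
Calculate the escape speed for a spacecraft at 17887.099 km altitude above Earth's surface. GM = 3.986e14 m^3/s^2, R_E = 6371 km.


r = 6371.0 + 17887.099 = 24258.0990 km = 2.4258099e+07 m
v_esc = sqrt(2*mu/r) = sqrt(2*3.986e14 / 2.4258099e+07)
v_esc = 5732.6478 m/s = 5.7326 km/s

5.7326 km/s


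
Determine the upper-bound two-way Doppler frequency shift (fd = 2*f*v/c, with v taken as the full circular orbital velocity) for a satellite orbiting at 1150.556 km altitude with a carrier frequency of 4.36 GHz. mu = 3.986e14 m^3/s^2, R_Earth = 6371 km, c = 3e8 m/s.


r = 7.521556e+06 m
v = sqrt(mu/r) = 7279.7221 m/s (worst-case radial velocity)
f = 4.36 GHz = 4.36e+09 Hz
fd = 2*f*v/c = 2*4.36e+09*7279.7221/3.0e+08
fd = 211597.2557 Hz

211597.2557 Hz


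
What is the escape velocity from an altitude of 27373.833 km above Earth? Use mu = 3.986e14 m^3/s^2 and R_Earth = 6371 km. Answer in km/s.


r = 6371.0 + 27373.833 = 33744.8330 km = 3.3744833e+07 m
v_esc = sqrt(2*mu/r) = sqrt(2*3.986e14 / 3.3744833e+07)
v_esc = 4860.4894 m/s = 4.8605 km/s

4.8605 km/s


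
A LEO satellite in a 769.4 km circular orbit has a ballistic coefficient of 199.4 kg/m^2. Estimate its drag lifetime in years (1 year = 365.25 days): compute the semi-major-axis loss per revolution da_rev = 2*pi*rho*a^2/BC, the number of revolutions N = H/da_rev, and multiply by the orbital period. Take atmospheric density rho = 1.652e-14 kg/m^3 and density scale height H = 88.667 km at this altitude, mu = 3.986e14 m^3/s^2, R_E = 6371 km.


a = R_E + alt = 7140.4000 km = 7.1404e+06 m
da_rev = 2*pi*rho*a^2/BC = 2*pi*1.652e-14*(7.1404e+06)^2/199.4 = 0.0265405452 m per revolution
N = H/da_rev = 88667.0000 m / 0.0265405452 m = 3.3408131e+06 revolutions
P = 2*pi*sqrt(a^3/mu) = 6004.7514 s
lifetime = N*P = 3.3408131e+06 * 6004.7514 = 2.0060752e+10 s = 232184.6290 days
years = 232184.6290 / 365.25 = 635.6869 years

635.6869 years


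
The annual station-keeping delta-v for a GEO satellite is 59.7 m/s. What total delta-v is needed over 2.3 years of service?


dV = rate * years = 59.7 * 2.3
dV = 137.3100 m/s

137.3100 m/s


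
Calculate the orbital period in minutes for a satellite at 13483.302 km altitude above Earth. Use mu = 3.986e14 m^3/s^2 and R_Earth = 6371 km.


r = 19854.3020 km = 1.9854302e+07 m
T = 2*pi*sqrt(r^3/mu) = 2*pi*sqrt(7.826433e+21 / 3.986e14)
T = 27841.5338 s = 464.0256 min

464.0256 minutes


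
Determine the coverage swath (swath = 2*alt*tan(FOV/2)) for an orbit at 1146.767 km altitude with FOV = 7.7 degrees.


FOV = 7.7 deg = 0.1343904 rad
swath = 2 * alt * tan(FOV/2) = 2 * 1146.767 * tan(0.06719518)
swath = 2 * 1146.767 * 0.06729649
swath = 154.3468 km

154.3468 km


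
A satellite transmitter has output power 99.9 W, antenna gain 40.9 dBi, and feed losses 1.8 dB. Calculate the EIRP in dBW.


Pt = 99.9 W = 19.9957 dBW
EIRP = Pt_dBW + Gt - losses = 19.9957 + 40.9 - 1.8 = 59.0957 dBW

59.0957 dBW


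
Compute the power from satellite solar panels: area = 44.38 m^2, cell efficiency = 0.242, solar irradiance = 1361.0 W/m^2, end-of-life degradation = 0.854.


P = area * eta * S * degradation
P = 44.38 * 0.242 * 1361.0 * 0.854
P = 12482.9911 W

12482.9911 W


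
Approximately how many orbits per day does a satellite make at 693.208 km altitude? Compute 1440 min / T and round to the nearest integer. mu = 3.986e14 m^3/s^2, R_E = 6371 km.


r = 7.064208e+06 m
T = 2*pi*sqrt(r^3/mu) = 5908.8973 s = 98.4816 min
revs/day = 1440 / 98.4816 = 14.6220
Rounded: 15 revolutions per day

15 revolutions per day


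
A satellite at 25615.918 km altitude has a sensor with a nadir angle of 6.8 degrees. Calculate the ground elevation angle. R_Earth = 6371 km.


r = R_E + alt = 31986.9180 km
Law of sines in the satellite / Earth-center / ground-point triangle:
  sin(nadir)/R_E = sin(90 + el)/r  =>  cos(el) = (r/R_E)*sin(nadir)
cos(el) = (31986.9180 / 6371.0000) * sin(6.8 deg) = 0.5944715
el = arccos(0.5944715) = 53.5250 deg
(Earth-central angle = 90 - nadir - el = 29.6750 deg)

53.5250 degrees


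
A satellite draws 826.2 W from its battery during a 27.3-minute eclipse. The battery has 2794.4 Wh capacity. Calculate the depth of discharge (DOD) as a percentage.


E_used = P * t / 60 = 826.2 * 27.3 / 60 = 375.9210 Wh
DOD = E_used / E_total * 100 = 375.9210 / 2794.4 * 100
DOD = 13.4527 %

13.4527 %


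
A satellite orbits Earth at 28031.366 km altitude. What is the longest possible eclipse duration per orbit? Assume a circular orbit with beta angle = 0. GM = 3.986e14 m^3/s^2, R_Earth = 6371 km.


r = 34402.3660 km
T = 1058.3820 min
Eclipse fraction = arcsin(R_E/r)/pi = arcsin(6371.0000/34402.3660)/pi
= arcsin(0.1851908)/pi = 0.0592903
Eclipse duration = 0.0592903 * 1058.3820 = 62.7518 min

62.7518 minutes


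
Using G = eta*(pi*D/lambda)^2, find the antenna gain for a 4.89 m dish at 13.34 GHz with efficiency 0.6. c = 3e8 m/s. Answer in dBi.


lambda = c/f = 3e8 / 1.334e+10 = 0.02248876 m
G = eta*(pi*D/lambda)^2 = 0.6*(pi*4.89/0.02248876)^2
G = 279986.9978 (linear)
G = 10*log10(279986.9978) = 54.4714 dBi

54.4714 dBi


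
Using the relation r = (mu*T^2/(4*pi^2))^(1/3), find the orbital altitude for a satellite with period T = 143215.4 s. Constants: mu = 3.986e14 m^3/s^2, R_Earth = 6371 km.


T = 143215.4 s
r = (mu*T^2/(4*pi^2))^(1/3) = (3.986e14 * 143215.4^2 / (4*pi^2))^(1/3)
r = 5.9163292e+07 m = 59163.2922 km
alt = r - R_E = 59163.2922 - 6371 = 52792.2922 km

52792.2922 km


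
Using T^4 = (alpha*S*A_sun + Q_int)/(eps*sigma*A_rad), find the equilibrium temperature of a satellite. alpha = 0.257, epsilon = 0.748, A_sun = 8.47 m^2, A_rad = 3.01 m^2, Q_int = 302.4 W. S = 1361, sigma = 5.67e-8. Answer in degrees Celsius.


Numerator = alpha*S*A_sun + Q_int = 0.257*1361*8.47 + 302.4 = 3265.0112 W
Denominator = eps*sigma*A_rad = 0.748*5.67e-8*3.01 = 1.2765892e-07 W/K^4
T^4 = 2.5576053e+10 K^4
T = 399.9064 K = 126.7564 C

126.7564 degrees Celsius


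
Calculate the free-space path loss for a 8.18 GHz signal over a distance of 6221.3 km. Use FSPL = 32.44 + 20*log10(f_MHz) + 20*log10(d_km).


f = 8.18 GHz = 8180.0000 MHz
d = 6221.3 km
FSPL = 32.44 + 20*log10(8180.0000) + 20*log10(6221.3)
FSPL = 32.44 + 78.2551 + 75.8776
FSPL = 186.5727 dB

186.5727 dB


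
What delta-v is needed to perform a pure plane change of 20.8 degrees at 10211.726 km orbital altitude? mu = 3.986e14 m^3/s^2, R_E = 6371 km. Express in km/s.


r = 16582.7260 km = 1.6582726e+07 m
V = sqrt(mu/r) = 4902.7606 m/s
di = 20.8 deg = 0.3630285 rad
dV = 2*V*sin(di/2) = 2*4902.7606*sin(0.1815142)
dV = 1770.0843 m/s = 1.7701 km/s

1.7701 km/s


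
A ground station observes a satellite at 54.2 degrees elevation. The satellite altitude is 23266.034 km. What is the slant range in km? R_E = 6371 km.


h = 23266.034 km, el = 54.2 deg
d = -R_E*sin(el) + sqrt((R_E*sin(el))^2 + 2*R_E*h + h^2)
d = -6371.0000*sin(0.9459685) + sqrt((6371.0000*0.8110638)^2 + 2*6371.0000*23266.034 + 23266.034^2)
d = 24234.4981 km

24234.4981 km
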